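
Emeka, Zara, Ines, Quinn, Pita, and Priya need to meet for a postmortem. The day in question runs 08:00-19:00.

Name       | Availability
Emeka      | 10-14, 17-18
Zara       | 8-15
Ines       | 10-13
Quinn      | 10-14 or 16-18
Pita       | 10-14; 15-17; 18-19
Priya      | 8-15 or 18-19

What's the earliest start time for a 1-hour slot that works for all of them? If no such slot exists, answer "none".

Emeka ∩ Zara: 10:00-14:00.
Emeka ∩ Zara ∩ Ines: 10:00-13:00.
Emeka ∩ Zara ∩ Ines ∩ Quinn: 10:00-13:00.
Emeka ∩ Zara ∩ Ines ∩ Quinn ∩ Pita: 10:00-13:00.
Emeka ∩ Zara ∩ Ines ∩ Quinn ∩ Pita ∩ Priya: 10:00-13:00.
The first common window of at least 60 minutes is 10:00-13:00, so the earliest start is 10:00.

10:00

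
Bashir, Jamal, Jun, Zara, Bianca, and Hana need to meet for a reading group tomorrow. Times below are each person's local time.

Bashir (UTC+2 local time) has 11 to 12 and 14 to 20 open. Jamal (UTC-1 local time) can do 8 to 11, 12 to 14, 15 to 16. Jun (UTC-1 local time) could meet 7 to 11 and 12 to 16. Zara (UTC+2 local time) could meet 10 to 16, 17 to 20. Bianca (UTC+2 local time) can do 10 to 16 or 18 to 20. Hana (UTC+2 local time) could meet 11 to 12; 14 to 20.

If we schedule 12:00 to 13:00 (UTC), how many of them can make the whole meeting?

4

Bashir in UTC: 09:00-10:00, 12:00-18:00 (subtract 2h to convert from UTC+2).
Jamal in UTC: 09:00-12:00, 13:00-15:00, 16:00-17:00 (add 1h to convert from UTC-1).
Jun in UTC: 08:00-12:00, 13:00-17:00 (add 1h to convert from UTC-1).
Zara in UTC: 08:00-14:00, 15:00-18:00 (subtract 2h to convert from UTC+2).
Bianca in UTC: 08:00-14:00, 16:00-18:00 (subtract 2h to convert from UTC+2).
Hana in UTC: 09:00-10:00, 12:00-18:00 (subtract 2h to convert from UTC+2).
Bashir, Zara, Bianca, and Hana can make the full 12:00-13:00 slot — that's 4.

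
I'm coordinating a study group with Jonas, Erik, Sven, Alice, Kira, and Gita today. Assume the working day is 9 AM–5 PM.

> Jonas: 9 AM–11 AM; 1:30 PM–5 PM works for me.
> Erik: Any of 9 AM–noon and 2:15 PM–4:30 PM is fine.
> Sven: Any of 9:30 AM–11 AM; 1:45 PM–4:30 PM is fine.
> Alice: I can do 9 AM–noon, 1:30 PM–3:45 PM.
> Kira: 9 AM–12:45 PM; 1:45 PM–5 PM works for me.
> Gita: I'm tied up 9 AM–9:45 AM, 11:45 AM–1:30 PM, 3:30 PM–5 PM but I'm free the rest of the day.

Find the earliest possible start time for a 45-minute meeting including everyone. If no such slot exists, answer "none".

Jonas free: 09:00-11:00, 13:30-17:00.
Erik free: 09:00-12:00, 14:15-16:30.
Sven free: 09:30-11:00, 13:45-16:30.
Alice free: 09:00-12:00, 13:30-15:45.
Kira free: 09:00-12:45, 13:45-17:00.
Gita free: 09:45-11:45, 13:30-15:30 (invert busy blocks within the working day).
Jonas ∩ Erik: 09:00-11:00, 14:15-16:30.
Jonas ∩ Erik ∩ Sven: 09:30-11:00, 14:15-16:30.
Jonas ∩ Erik ∩ Sven ∩ Alice: 09:30-11:00, 14:15-15:45.
Jonas ∩ Erik ∩ Sven ∩ Alice ∩ Kira: 09:30-11:00, 14:15-15:45.
Jonas ∩ Erik ∩ Sven ∩ Alice ∩ Kira ∩ Gita: 09:45-11:00, 14:15-15:30.
The first common window of at least 45 minutes is 09:45-11:00, so the earliest start is 09:45.

09:45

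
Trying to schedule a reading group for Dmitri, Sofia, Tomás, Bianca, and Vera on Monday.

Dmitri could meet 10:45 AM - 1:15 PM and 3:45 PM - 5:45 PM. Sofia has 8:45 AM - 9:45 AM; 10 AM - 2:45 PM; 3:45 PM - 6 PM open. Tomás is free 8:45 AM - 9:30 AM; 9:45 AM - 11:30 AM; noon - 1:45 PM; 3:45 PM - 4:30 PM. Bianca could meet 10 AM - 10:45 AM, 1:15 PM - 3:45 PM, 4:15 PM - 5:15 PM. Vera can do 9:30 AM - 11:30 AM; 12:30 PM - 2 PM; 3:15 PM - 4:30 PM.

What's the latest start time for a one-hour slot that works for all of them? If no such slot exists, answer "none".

Dmitri ∩ Sofia: 10:45-13:15, 15:45-17:45.
Dmitri ∩ Sofia ∩ Tomás: 10:45-11:30, 12:00-13:15, 15:45-16:30.
Dmitri ∩ Sofia ∩ Tomás ∩ Bianca: 16:15-16:30.
Dmitri ∩ Sofia ∩ Tomás ∩ Bianca ∩ Vera: 16:15-16:30.
So the common availability across everyone is 16:15-16:30.
No common window is at least 60 minutes long.

none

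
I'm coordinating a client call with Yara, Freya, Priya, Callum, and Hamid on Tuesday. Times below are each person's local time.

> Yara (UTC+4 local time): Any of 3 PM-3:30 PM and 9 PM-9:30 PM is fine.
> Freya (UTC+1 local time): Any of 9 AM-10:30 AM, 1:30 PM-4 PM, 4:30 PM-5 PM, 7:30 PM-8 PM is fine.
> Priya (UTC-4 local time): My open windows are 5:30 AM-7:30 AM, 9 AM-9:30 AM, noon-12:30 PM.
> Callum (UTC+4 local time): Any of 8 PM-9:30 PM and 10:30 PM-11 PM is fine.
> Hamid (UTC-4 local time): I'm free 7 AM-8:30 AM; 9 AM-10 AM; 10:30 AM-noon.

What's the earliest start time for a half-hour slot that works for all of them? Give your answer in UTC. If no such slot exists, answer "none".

none

Yara in UTC: 11:00-11:30, 17:00-17:30 (subtract 4h to convert from UTC+4).
Freya in UTC: 08:00-09:30, 12:30-15:00, 15:30-16:00, 18:30-19:00 (subtract 1h to convert from UTC+1).
Priya in UTC: 09:30-11:30, 13:00-13:30, 16:00-16:30 (add 4h to convert from UTC-4).
Callum in UTC: 16:00-17:30, 18:30-19:00 (subtract 4h to convert from UTC+4).
Hamid in UTC: 11:00-12:30, 13:00-14:00, 14:30-16:00 (add 4h to convert from UTC-4).
Yara ∩ Freya: ∅.
Yara ∩ Freya ∩ Priya: ∅.
Yara ∩ Freya ∩ Priya ∩ Callum: ∅.
Yara ∩ Freya ∩ Priya ∩ Callum ∩ Hamid: ∅.
There is no time when everyone is free.
No common window is at least 30 minutes long.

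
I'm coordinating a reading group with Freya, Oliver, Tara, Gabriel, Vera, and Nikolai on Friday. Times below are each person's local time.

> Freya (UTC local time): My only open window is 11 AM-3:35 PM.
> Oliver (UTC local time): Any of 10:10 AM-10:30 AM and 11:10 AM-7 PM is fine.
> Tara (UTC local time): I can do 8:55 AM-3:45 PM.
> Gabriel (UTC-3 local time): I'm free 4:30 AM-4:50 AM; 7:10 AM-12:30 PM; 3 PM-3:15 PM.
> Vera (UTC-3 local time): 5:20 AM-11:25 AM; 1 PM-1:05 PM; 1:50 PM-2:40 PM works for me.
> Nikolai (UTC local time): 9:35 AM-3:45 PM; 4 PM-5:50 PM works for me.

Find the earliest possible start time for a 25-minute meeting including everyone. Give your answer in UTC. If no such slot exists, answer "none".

Freya in UTC: 11:00-15:35.
Oliver in UTC: 10:10-10:30, 11:10-19:00.
Tara in UTC: 08:55-15:45.
Gabriel in UTC: 07:30-07:50, 10:10-15:30, 18:00-18:15 (add 3h to convert from UTC-3).
Vera in UTC: 08:20-14:25, 16:00-16:05, 16:50-17:40 (add 3h to convert from UTC-3).
Nikolai in UTC: 09:35-15:45, 16:00-17:50.
Freya ∩ Oliver: 11:10-15:35.
Freya ∩ Oliver ∩ Tara: 11:10-15:35.
Freya ∩ Oliver ∩ Tara ∩ Gabriel: 11:10-15:30.
Freya ∩ Oliver ∩ Tara ∩ Gabriel ∩ Vera: 11:10-14:25.
Freya ∩ Oliver ∩ Tara ∩ Gabriel ∩ Vera ∩ Nikolai: 11:10-14:25.
Those are the intersection windows.
The first common window of at least 25 minutes is 11:10-14:25, so the earliest start is 11:10.

11:10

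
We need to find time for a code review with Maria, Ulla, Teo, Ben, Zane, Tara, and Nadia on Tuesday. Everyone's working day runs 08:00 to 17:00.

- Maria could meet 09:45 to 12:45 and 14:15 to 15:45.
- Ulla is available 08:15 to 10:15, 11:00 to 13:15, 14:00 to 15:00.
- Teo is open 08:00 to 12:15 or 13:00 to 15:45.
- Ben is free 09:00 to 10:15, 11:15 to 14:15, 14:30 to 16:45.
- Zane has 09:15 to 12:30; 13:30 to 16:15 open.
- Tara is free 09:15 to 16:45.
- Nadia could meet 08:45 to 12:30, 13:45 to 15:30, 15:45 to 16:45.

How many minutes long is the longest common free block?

60

Maria ∩ Ulla: 09:45-10:15, 11:00-12:45, 14:15-15:00.
Maria ∩ Ulla ∩ Teo: 09:45-10:15, 11:00-12:15, 14:15-15:00.
Maria ∩ Ulla ∩ Teo ∩ Ben: 09:45-10:15, 11:15-12:15, 14:30-15:00.
Maria ∩ Ulla ∩ Teo ∩ Ben ∩ Zane: 09:45-10:15, 11:15-12:15, 14:30-15:00.
Maria ∩ Ulla ∩ Teo ∩ Ben ∩ Zane ∩ Tara: 09:45-10:15, 11:15-12:15, 14:30-15:00.
Maria ∩ Ulla ∩ Teo ∩ Ben ∩ Zane ∩ Tara ∩ Nadia: 09:45-10:15, 11:15-12:15, 14:30-15:00.
The longest is 11:15-12:15 at 60 minutes.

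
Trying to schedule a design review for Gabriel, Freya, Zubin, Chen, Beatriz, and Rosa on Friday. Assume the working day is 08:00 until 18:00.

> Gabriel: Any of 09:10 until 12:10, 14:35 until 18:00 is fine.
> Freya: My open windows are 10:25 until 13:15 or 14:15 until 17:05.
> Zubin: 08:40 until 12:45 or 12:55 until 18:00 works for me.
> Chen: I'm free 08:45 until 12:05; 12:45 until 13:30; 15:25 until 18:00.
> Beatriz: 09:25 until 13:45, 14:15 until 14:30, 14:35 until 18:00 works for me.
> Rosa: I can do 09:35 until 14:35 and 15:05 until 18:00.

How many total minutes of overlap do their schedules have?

Gabriel ∩ Freya: 10:25-12:10, 14:35-17:05.
Gabriel ∩ Freya ∩ Zubin: 10:25-12:10, 14:35-17:05.
Gabriel ∩ Freya ∩ Zubin ∩ Chen: 10:25-12:05, 15:25-17:05.
Gabriel ∩ Freya ∩ Zubin ∩ Chen ∩ Beatriz: 10:25-12:05, 15:25-17:05.
Gabriel ∩ Freya ∩ Zubin ∩ Chen ∩ Beatriz ∩ Rosa: 10:25-12:05, 15:25-17:05.
Summing the common windows: 100 + 100 = 200 minutes.

200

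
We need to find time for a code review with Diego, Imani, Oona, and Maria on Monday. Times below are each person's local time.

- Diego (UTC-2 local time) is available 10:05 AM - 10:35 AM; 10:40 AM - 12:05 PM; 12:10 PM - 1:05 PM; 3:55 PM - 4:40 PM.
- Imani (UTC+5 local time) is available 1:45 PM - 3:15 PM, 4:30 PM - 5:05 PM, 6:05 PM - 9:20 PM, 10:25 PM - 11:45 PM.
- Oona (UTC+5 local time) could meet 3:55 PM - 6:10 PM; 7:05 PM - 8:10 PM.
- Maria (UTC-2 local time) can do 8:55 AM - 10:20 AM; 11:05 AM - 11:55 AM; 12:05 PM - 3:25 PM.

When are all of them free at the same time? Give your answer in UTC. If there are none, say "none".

13:05-13:10, 14:10-15:05

Diego in UTC: 12:05-12:35, 12:40-14:05, 14:10-15:05, 17:55-18:40 (add 2h to convert from UTC-2).
Imani in UTC: 08:45-10:15, 11:30-12:05, 13:05-16:20, 17:25-18:45 (subtract 5h to convert from UTC+5).
Oona in UTC: 10:55-13:10, 14:05-15:10 (subtract 5h to convert from UTC+5).
Maria in UTC: 10:55-12:20, 13:05-13:55, 14:05-17:25 (add 2h to convert from UTC-2).
Diego ∩ Imani: 13:05-14:05, 14:10-15:05, 17:55-18:40.
Diego ∩ Imani ∩ Oona: 13:05-13:10, 14:10-15:05.
Diego ∩ Imani ∩ Oona ∩ Maria: 13:05-13:10, 14:10-15:05.
Those are the intersection windows.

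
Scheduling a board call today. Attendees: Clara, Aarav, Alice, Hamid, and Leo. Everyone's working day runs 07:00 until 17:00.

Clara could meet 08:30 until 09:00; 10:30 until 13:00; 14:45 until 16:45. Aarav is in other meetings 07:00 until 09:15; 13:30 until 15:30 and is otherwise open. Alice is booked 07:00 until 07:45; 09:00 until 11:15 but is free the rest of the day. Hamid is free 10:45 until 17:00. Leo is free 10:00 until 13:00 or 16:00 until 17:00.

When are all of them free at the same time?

11:15-13:00, 16:00-16:45

Clara free: 08:30-09:00, 10:30-13:00, 14:45-16:45.
Aarav free: 09:15-13:30, 15:30-17:00 (invert busy blocks within the working day).
Alice free: 07:45-09:00, 11:15-17:00 (invert busy blocks within the working day).
Hamid free: 10:45-17:00.
Leo free: 10:00-13:00, 16:00-17:00.
Clara ∩ Aarav: 10:30-13:00, 15:30-16:45.
Clara ∩ Aarav ∩ Alice: 11:15-13:00, 15:30-16:45.
Clara ∩ Aarav ∩ Alice ∩ Hamid: 11:15-13:00, 15:30-16:45.
Clara ∩ Aarav ∩ Alice ∩ Hamid ∩ Leo: 11:15-13:00, 16:00-16:45.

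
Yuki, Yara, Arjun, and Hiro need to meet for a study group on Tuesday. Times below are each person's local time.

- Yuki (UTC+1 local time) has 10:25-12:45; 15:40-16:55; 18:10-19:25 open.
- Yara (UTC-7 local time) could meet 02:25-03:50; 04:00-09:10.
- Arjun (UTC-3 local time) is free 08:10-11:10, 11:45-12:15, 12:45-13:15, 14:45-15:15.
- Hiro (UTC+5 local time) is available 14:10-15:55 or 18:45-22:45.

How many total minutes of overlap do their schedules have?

40

Yuki in UTC: 09:25-11:45, 14:40-15:55, 17:10-18:25 (subtract 1h to convert from UTC+1).
Yara in UTC: 09:25-10:50, 11:00-16:10 (add 7h to convert from UTC-7).
Arjun in UTC: 11:10-14:10, 14:45-15:15, 15:45-16:15, 17:45-18:15 (add 3h to convert from UTC-3).
Hiro in UTC: 09:10-10:55, 13:45-17:45 (subtract 5h to convert from UTC+5).
Yuki ∩ Yara: 09:25-10:50, 11:00-11:45, 14:40-15:55.
Yuki ∩ Yara ∩ Arjun: 11:10-11:45, 14:45-15:15, 15:45-15:55.
Yuki ∩ Yara ∩ Arjun ∩ Hiro: 14:45-15:15, 15:45-15:55.
Those are the intersection windows.
Summing the common windows: 30 + 10 = 40 minutes.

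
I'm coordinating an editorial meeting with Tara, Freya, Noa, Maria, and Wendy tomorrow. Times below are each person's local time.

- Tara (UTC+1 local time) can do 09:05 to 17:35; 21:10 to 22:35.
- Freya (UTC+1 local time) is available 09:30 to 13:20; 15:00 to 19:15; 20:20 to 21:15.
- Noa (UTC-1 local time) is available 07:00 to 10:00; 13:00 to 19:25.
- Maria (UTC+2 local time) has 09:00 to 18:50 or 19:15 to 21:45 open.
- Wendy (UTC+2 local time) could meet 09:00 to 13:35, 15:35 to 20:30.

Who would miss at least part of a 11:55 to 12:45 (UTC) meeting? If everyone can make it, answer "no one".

Freya, Noa, Wendy

Tara in UTC: 08:05-16:35, 20:10-21:35 (subtract 1h to convert from UTC+1).
Freya in UTC: 08:30-12:20, 14:00-18:15, 19:20-20:15 (subtract 1h to convert from UTC+1).
Noa in UTC: 08:00-11:00, 14:00-20:25 (add 1h to convert from UTC-1).
Maria in UTC: 07:00-16:50, 17:15-19:45 (subtract 2h to convert from UTC+2).
Wendy in UTC: 07:00-11:35, 13:35-18:30 (subtract 2h to convert from UTC+2).
Tara: free for 11:55-12:45. Freya: not fully free for 11:55-12:45. Noa: not fully free for 11:55-12:45. Maria: free for 11:55-12:45. Wendy: not fully free for 11:55-12:45.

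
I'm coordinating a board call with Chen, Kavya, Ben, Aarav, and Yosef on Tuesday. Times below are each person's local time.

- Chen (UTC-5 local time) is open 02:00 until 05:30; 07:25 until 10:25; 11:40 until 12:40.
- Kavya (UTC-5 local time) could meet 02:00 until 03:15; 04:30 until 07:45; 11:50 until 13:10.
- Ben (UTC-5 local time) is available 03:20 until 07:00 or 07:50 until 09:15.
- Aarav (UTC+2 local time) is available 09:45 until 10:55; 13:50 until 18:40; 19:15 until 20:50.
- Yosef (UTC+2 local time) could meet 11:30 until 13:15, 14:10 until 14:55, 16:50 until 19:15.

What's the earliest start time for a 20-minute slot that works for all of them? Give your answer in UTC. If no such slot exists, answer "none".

Chen in UTC: 07:00-10:30, 12:25-15:25, 16:40-17:40 (add 5h to convert from UTC-5).
Kavya in UTC: 07:00-08:15, 09:30-12:45, 16:50-18:10 (add 5h to convert from UTC-5).
Ben in UTC: 08:20-12:00, 12:50-14:15 (add 5h to convert from UTC-5).
Aarav in UTC: 07:45-08:55, 11:50-16:40, 17:15-18:50 (subtract 2h to convert from UTC+2).
Yosef in UTC: 09:30-11:15, 12:10-12:55, 14:50-17:15 (subtract 2h to convert from UTC+2).
Chen ∩ Kavya: 07:00-08:15, 09:30-10:30, 12:25-12:45, 16:50-17:40.
Chen ∩ Kavya ∩ Ben: 09:30-10:30.
Chen ∩ Kavya ∩ Ben ∩ Aarav: ∅.
Chen ∩ Kavya ∩ Ben ∩ Aarav ∩ Yosef: ∅.
There is no time when everyone is free.
No common window is at least 20 minutes long.

none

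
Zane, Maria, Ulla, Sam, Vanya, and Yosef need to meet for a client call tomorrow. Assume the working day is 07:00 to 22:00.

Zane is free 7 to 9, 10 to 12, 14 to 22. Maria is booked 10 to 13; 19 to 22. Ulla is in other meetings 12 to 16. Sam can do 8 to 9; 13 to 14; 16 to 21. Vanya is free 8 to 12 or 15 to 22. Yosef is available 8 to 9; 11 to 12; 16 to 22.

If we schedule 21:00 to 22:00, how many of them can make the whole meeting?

Zane free: 07:00-09:00, 10:00-12:00, 14:00-22:00.
Maria free: 07:00-10:00, 13:00-19:00 (invert busy blocks within the working day).
Ulla free: 07:00-12:00, 16:00-22:00 (invert busy blocks within the working day).
Sam free: 08:00-09:00, 13:00-14:00, 16:00-21:00.
Vanya free: 08:00-12:00, 15:00-22:00.
Yosef free: 08:00-09:00, 11:00-12:00, 16:00-22:00.
Zane, Ulla, Vanya, and Yosef can make the full 21:00-22:00 slot — that's 4.

4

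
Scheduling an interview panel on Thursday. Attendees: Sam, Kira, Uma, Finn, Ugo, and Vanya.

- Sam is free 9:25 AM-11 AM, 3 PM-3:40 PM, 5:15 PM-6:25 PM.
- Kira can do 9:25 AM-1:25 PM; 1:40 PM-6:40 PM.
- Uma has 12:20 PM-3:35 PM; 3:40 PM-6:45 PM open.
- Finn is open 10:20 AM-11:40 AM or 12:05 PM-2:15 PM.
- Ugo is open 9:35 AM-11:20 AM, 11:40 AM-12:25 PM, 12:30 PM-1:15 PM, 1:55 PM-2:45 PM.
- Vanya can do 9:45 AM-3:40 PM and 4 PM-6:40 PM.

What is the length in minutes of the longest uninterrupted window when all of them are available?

0

Sam ∩ Kira: 09:25-11:00, 15:00-15:40, 17:15-18:25.
Sam ∩ Kira ∩ Uma: 15:00-15:35, 17:15-18:25.
Sam ∩ Kira ∩ Uma ∩ Finn: ∅.
Sam ∩ Kira ∩ Uma ∩ Finn ∩ Ugo: ∅.
Sam ∩ Kira ∩ Uma ∩ Finn ∩ Ugo ∩ Vanya: ∅.
There is no time when everyone is free.
No common window exists, so the longest block is 0 minutes.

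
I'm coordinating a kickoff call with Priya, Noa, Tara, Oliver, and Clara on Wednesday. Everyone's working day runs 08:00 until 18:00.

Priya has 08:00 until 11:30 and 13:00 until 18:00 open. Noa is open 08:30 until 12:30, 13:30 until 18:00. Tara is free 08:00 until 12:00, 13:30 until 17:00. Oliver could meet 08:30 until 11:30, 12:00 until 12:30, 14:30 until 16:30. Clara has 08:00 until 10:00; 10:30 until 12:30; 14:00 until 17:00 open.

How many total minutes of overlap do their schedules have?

Priya ∩ Noa: 08:30-11:30, 13:30-18:00.
Priya ∩ Noa ∩ Tara: 08:30-11:30, 13:30-17:00.
Priya ∩ Noa ∩ Tara ∩ Oliver: 08:30-11:30, 14:30-16:30.
Priya ∩ Noa ∩ Tara ∩ Oliver ∩ Clara: 08:30-10:00, 10:30-11:30, 14:30-16:30.
Summing the common windows: 90 + 60 + 120 = 270 minutes.

270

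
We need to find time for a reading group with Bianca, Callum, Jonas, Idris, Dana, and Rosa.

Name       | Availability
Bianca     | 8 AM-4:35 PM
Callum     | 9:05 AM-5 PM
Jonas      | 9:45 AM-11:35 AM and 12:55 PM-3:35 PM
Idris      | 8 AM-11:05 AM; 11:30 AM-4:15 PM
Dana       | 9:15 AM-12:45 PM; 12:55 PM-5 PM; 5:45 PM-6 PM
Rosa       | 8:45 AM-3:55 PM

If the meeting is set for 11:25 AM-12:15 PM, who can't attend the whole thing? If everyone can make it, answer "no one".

Bianca: free for 11:25-12:15. Callum: free for 11:25-12:15. Jonas: not fully free for 11:25-12:15. Idris: not fully free for 11:25-12:15. Dana: free for 11:25-12:15. Rosa: free for 11:25-12:15.

Idris, Jonas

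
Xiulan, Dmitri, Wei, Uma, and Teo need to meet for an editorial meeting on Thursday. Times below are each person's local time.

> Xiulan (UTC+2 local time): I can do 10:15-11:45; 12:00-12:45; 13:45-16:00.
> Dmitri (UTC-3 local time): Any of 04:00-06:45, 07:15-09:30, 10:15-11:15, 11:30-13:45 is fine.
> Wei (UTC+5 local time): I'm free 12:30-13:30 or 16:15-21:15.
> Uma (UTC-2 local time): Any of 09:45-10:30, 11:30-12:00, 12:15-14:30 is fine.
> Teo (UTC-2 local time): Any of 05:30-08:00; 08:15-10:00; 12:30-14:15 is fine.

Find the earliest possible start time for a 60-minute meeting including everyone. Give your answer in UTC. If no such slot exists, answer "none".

none

Xiulan in UTC: 08:15-09:45, 10:00-10:45, 11:45-14:00 (subtract 2h to convert from UTC+2).
Dmitri in UTC: 07:00-09:45, 10:15-12:30, 13:15-14:15, 14:30-16:45 (add 3h to convert from UTC-3).
Wei in UTC: 07:30-08:30, 11:15-16:15 (subtract 5h to convert from UTC+5).
Uma in UTC: 11:45-12:30, 13:30-14:00, 14:15-16:30 (add 2h to convert from UTC-2).
Teo in UTC: 07:30-10:00, 10:15-12:00, 14:30-16:15 (add 2h to convert from UTC-2).
Xiulan ∩ Dmitri: 08:15-09:45, 10:15-10:45, 11:45-12:30, 13:15-14:00.
Xiulan ∩ Dmitri ∩ Wei: 08:15-08:30, 11:45-12:30, 13:15-14:00.
Xiulan ∩ Dmitri ∩ Wei ∩ Uma: 11:45-12:30, 13:30-14:00.
Xiulan ∩ Dmitri ∩ Wei ∩ Uma ∩ Teo: 11:45-12:00.
No common window is at least 60 minutes long.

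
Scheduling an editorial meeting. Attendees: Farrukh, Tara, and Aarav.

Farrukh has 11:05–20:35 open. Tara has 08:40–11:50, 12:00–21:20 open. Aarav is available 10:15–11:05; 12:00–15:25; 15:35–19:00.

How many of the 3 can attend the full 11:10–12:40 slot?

1

Farrukh can make the full 11:10-12:40 slot — that's 1.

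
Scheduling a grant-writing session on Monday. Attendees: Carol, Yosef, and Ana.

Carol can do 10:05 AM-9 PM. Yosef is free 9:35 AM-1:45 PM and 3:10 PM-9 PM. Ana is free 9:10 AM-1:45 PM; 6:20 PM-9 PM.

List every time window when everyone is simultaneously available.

10:05-13:45, 18:20-21:00

Carol ∩ Yosef: 10:05-13:45, 15:10-21:00.
Carol ∩ Yosef ∩ Ana: 10:05-13:45, 18:20-21:00.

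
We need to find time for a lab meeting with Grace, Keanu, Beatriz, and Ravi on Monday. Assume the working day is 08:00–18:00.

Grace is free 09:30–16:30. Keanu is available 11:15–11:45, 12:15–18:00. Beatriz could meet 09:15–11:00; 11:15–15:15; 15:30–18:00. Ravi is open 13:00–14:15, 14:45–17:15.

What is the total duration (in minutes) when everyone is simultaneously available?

165

Grace ∩ Keanu: 11:15-11:45, 12:15-16:30.
Grace ∩ Keanu ∩ Beatriz: 11:15-11:45, 12:15-15:15, 15:30-16:30.
Grace ∩ Keanu ∩ Beatriz ∩ Ravi: 13:00-14:15, 14:45-15:15, 15:30-16:30.
Summing the common windows: 75 + 30 + 60 = 165 minutes.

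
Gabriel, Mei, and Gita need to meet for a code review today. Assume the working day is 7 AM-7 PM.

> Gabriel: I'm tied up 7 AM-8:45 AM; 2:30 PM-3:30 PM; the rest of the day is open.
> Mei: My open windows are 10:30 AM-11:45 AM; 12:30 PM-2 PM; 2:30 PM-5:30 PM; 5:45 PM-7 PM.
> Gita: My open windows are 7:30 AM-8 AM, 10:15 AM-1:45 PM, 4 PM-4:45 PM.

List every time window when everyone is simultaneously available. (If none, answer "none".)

10:30-11:45, 12:30-13:45, 16:00-16:45

Gabriel free: 08:45-14:30, 15:30-19:00 (invert busy blocks within the working day).
Mei free: 10:30-11:45, 12:30-14:00, 14:30-17:30, 17:45-19:00.
Gita free: 07:30-08:00, 10:15-13:45, 16:00-16:45.
Gabriel ∩ Mei: 10:30-11:45, 12:30-14:00, 15:30-17:30, 17:45-19:00.
Gabriel ∩ Mei ∩ Gita: 10:30-11:45, 12:30-13:45, 16:00-16:45.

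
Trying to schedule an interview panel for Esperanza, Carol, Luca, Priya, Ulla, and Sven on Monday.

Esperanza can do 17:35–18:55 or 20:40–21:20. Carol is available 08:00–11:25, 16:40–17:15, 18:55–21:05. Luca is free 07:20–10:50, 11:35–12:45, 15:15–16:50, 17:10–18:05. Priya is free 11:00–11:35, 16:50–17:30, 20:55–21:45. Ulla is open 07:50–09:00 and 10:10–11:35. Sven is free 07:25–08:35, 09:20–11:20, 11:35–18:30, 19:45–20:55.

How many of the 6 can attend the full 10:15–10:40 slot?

4

Carol, Luca, Ulla, and Sven can make the full 10:15-10:40 slot — that's 4.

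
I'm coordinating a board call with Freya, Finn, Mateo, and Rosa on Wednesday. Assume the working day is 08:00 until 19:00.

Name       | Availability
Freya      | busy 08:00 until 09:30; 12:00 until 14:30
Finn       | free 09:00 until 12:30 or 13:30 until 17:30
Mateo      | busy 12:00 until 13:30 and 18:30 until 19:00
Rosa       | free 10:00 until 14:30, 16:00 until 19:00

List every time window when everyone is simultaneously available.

10:00-12:00, 16:00-17:30

Freya free: 09:30-12:00, 14:30-19:00 (invert busy blocks within the working day).
Finn free: 09:00-12:30, 13:30-17:30.
Mateo free: 08:00-12:00, 13:30-18:30 (invert busy blocks within the working day).
Rosa free: 10:00-14:30, 16:00-19:00.
Freya ∩ Finn: 09:30-12:00, 14:30-17:30.
Freya ∩ Finn ∩ Mateo: 09:30-12:00, 14:30-17:30.
Freya ∩ Finn ∩ Mateo ∩ Rosa: 10:00-12:00, 16:00-17:30.
Those are the intersection windows.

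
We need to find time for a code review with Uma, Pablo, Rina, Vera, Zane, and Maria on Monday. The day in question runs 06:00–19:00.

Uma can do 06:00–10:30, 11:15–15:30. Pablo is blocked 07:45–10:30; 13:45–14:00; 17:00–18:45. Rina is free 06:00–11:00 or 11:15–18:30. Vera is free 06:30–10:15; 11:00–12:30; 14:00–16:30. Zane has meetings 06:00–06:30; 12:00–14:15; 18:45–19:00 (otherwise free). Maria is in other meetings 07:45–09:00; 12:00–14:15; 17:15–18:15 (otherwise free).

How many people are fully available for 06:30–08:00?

Uma free: 06:00-10:30, 11:15-15:30.
Pablo free: 06:00-07:45, 10:30-13:45, 14:00-17:00, 18:45-19:00 (invert busy blocks within the working day).
Rina free: 06:00-11:00, 11:15-18:30.
Vera free: 06:30-10:15, 11:00-12:30, 14:00-16:30.
Zane free: 06:30-12:00, 14:15-18:45 (invert busy blocks within the working day).
Maria free: 06:00-07:45, 09:00-12:00, 14:15-17:15, 18:15-19:00 (invert busy blocks within the working day).
Uma, Rina, Vera, and Zane can make the full 06:30-08:00 slot — that's 4.

4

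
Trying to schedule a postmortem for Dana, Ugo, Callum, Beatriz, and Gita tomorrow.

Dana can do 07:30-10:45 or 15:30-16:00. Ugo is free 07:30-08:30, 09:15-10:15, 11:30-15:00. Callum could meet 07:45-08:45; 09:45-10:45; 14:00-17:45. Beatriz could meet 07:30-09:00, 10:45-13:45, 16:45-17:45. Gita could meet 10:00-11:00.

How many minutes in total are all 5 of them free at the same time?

0

Dana ∩ Ugo: 07:30-08:30, 09:15-10:15.
Dana ∩ Ugo ∩ Callum: 07:45-08:30, 09:45-10:15.
Dana ∩ Ugo ∩ Callum ∩ Beatriz: 07:45-08:30.
Dana ∩ Ugo ∩ Callum ∩ Beatriz ∩ Gita: ∅.
There is no time when everyone is free.
There is no common window, so the total is 0 minutes.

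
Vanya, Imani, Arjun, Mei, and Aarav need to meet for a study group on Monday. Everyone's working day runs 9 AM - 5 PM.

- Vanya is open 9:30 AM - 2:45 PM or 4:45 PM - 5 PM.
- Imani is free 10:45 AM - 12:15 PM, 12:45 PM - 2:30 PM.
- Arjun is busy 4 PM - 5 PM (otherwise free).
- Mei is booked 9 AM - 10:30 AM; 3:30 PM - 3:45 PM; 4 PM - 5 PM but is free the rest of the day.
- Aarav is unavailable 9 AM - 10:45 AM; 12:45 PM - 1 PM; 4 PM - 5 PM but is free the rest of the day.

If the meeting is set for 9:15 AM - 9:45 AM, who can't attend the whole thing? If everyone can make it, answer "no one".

Vanya free: 09:30-14:45, 16:45-17:00.
Imani free: 10:45-12:15, 12:45-14:30.
Arjun free: 09:00-16:00 (invert busy blocks within the working day).
Mei free: 10:30-15:30, 15:45-16:00 (invert busy blocks within the working day).
Aarav free: 10:45-12:45, 13:00-16:00 (invert busy blocks within the working day).
Vanya: not fully free for 09:15-09:45. Imani: not fully free for 09:15-09:45. Arjun: free for 09:15-09:45. Mei: not fully free for 09:15-09:45. Aarav: not fully free for 09:15-09:45.

Aarav, Imani, Mei, Vanya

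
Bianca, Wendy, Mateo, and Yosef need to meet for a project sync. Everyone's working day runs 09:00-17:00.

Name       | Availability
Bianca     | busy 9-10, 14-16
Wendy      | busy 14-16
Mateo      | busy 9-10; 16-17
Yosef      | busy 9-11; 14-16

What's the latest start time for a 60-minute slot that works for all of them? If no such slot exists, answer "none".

Bianca free: 10:00-14:00, 16:00-17:00 (invert busy blocks within the working day).
Wendy free: 09:00-14:00, 16:00-17:00 (invert busy blocks within the working day).
Mateo free: 10:00-16:00 (invert busy blocks within the working day).
Yosef free: 11:00-14:00, 16:00-17:00 (invert busy blocks within the working day).
Bianca ∩ Wendy: 10:00-14:00, 16:00-17:00.
Bianca ∩ Wendy ∩ Mateo: 10:00-14:00.
Bianca ∩ Wendy ∩ Mateo ∩ Yosef: 11:00-14:00.
The last common window of at least 60 minutes is 11:00-14:00; a 60-minute meeting can start as late as 13:00 and still end by 14:00.

13:00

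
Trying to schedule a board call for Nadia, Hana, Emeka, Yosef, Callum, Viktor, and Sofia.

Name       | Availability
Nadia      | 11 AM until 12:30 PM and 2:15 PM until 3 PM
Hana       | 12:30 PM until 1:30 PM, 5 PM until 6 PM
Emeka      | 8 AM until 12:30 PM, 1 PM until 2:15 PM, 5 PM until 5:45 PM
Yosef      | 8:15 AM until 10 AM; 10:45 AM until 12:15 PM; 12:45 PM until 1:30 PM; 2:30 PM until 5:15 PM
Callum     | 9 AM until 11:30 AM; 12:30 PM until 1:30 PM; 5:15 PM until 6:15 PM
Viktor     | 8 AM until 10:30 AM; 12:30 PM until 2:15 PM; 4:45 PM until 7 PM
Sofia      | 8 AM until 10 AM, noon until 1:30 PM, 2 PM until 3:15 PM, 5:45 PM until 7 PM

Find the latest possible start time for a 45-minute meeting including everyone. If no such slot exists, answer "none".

Nadia ∩ Hana: ∅.
Nadia ∩ Hana ∩ Emeka: ∅.
Nadia ∩ Hana ∩ Emeka ∩ Yosef: ∅.
Nadia ∩ Hana ∩ Emeka ∩ Yosef ∩ Callum: ∅.
Nadia ∩ Hana ∩ Emeka ∩ Yosef ∩ Callum ∩ Viktor: ∅.
Nadia ∩ Hana ∩ Emeka ∩ Yosef ∩ Callum ∩ Viktor ∩ Sofia: ∅.
There is no time when everyone is free.
No common window is at least 45 minutes long.

none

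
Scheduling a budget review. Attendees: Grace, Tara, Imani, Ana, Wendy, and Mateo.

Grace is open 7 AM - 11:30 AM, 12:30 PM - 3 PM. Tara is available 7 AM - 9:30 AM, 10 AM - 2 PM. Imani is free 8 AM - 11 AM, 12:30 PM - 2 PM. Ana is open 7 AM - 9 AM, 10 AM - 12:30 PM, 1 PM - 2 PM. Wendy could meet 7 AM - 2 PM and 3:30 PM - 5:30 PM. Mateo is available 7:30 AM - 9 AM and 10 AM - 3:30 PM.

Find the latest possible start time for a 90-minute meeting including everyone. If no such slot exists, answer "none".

none

Grace ∩ Tara: 07:00-09:30, 10:00-11:30, 12:30-14:00.
Grace ∩ Tara ∩ Imani: 08:00-09:30, 10:00-11:00, 12:30-14:00.
Grace ∩ Tara ∩ Imani ∩ Ana: 08:00-09:00, 10:00-11:00, 13:00-14:00.
Grace ∩ Tara ∩ Imani ∩ Ana ∩ Wendy: 08:00-09:00, 10:00-11:00, 13:00-14:00.
Grace ∩ Tara ∩ Imani ∩ Ana ∩ Wendy ∩ Mateo: 08:00-09:00, 10:00-11:00, 13:00-14:00.
So the common availability across everyone is 08:00-09:00, 10:00-11:00, 13:00-14:00.
No common window is at least 90 minutes long.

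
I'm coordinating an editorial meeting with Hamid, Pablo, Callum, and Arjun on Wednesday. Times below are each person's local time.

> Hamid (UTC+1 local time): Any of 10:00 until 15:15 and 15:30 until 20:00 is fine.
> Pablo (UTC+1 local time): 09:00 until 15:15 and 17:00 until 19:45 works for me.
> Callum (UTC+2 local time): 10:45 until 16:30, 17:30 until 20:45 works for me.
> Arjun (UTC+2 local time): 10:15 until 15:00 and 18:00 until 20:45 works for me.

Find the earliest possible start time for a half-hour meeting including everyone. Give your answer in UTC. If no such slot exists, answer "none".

Hamid in UTC: 09:00-14:15, 14:30-19:00 (subtract 1h to convert from UTC+1).
Pablo in UTC: 08:00-14:15, 16:00-18:45 (subtract 1h to convert from UTC+1).
Callum in UTC: 08:45-14:30, 15:30-18:45 (subtract 2h to convert from UTC+2).
Arjun in UTC: 08:15-13:00, 16:00-18:45 (subtract 2h to convert from UTC+2).
Hamid ∩ Pablo: 09:00-14:15, 16:00-18:45.
Hamid ∩ Pablo ∩ Callum: 09:00-14:15, 16:00-18:45.
Hamid ∩ Pablo ∩ Callum ∩ Arjun: 09:00-13:00, 16:00-18:45.
Those are the intersection windows.
The first common window of at least 30 minutes is 09:00-13:00, so the earliest start is 09:00.

09:00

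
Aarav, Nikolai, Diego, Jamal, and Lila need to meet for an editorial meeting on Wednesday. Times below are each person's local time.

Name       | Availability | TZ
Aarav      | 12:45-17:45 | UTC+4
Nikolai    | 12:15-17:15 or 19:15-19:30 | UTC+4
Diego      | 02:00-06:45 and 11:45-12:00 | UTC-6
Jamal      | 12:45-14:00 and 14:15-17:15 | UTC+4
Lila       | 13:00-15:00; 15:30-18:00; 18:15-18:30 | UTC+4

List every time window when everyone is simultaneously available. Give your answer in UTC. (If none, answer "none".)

Aarav in UTC: 08:45-13:45 (subtract 4h to convert from UTC+4).
Nikolai in UTC: 08:15-13:15, 15:15-15:30 (subtract 4h to convert from UTC+4).
Diego in UTC: 08:00-12:45, 17:45-18:00 (add 6h to convert from UTC-6).
Jamal in UTC: 08:45-10:00, 10:15-13:15 (subtract 4h to convert from UTC+4).
Lila in UTC: 09:00-11:00, 11:30-14:00, 14:15-14:30 (subtract 4h to convert from UTC+4).
Aarav ∩ Nikolai: 08:45-13:15.
Aarav ∩ Nikolai ∩ Diego: 08:45-12:45.
Aarav ∩ Nikolai ∩ Diego ∩ Jamal: 08:45-10:00, 10:15-12:45.
Aarav ∩ Nikolai ∩ Diego ∩ Jamal ∩ Lila: 09:00-10:00, 10:15-11:00, 11:30-12:45.
Those are the intersection windows.

09:00-10:00, 10:15-11:00, 11:30-12:45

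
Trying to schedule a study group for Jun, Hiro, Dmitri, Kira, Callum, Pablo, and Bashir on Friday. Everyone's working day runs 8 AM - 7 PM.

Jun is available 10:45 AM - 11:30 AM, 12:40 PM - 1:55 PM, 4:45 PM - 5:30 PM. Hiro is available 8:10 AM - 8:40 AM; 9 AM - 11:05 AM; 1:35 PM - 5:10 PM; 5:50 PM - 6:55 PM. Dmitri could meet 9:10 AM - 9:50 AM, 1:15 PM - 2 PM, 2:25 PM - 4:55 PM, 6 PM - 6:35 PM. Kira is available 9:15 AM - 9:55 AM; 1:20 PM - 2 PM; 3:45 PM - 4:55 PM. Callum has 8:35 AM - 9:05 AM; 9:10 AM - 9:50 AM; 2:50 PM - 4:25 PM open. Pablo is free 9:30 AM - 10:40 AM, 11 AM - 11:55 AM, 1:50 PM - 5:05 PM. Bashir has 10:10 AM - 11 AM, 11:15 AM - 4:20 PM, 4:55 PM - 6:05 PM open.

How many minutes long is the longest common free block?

0

Jun ∩ Hiro: 10:45-11:05, 13:35-13:55, 16:45-17:10.
Jun ∩ Hiro ∩ Dmitri: 13:35-13:55, 16:45-16:55.
Jun ∩ Hiro ∩ Dmitri ∩ Kira: 13:35-13:55, 16:45-16:55.
Jun ∩ Hiro ∩ Dmitri ∩ Kira ∩ Callum: ∅.
Jun ∩ Hiro ∩ Dmitri ∩ Kira ∩ Callum ∩ Pablo: ∅.
Jun ∩ Hiro ∩ Dmitri ∩ Kira ∩ Callum ∩ Pablo ∩ Bashir: ∅.
There is no time when everyone is free.
No common window exists, so the longest block is 0 minutes.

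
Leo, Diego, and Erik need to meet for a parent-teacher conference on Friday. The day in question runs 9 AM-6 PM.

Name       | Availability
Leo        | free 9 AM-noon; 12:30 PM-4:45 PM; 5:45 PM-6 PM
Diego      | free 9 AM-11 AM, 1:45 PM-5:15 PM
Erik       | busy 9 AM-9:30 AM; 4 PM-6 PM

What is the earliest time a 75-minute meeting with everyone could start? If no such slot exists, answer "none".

Leo free: 09:00-12:00, 12:30-16:45, 17:45-18:00.
Diego free: 09:00-11:00, 13:45-17:15.
Erik free: 09:30-16:00 (invert busy blocks within the working day).
Leo ∩ Diego: 09:00-11:00, 13:45-16:45.
Leo ∩ Diego ∩ Erik: 09:30-11:00, 13:45-16:00.
The first common window of at least 75 minutes is 09:30-11:00, so the earliest start is 09:30.

09:30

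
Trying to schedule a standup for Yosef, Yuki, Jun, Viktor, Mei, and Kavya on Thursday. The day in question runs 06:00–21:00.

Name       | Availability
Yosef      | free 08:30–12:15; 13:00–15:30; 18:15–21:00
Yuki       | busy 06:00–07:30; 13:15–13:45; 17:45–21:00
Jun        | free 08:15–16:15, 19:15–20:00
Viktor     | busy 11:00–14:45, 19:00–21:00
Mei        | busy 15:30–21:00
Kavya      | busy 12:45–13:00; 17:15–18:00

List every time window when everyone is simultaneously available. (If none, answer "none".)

08:30-11:00, 14:45-15:30

Yosef free: 08:30-12:15, 13:00-15:30, 18:15-21:00.
Yuki free: 07:30-13:15, 13:45-17:45 (invert busy blocks within the working day).
Jun free: 08:15-16:15, 19:15-20:00.
Viktor free: 06:00-11:00, 14:45-19:00 (invert busy blocks within the working day).
Mei free: 06:00-15:30 (invert busy blocks within the working day).
Kavya free: 06:00-12:45, 13:00-17:15, 18:00-21:00 (invert busy blocks within the working day).
Yosef ∩ Yuki: 08:30-12:15, 13:00-13:15, 13:45-15:30.
Yosef ∩ Yuki ∩ Jun: 08:30-12:15, 13:00-13:15, 13:45-15:30.
Yosef ∩ Yuki ∩ Jun ∩ Viktor: 08:30-11:00, 14:45-15:30.
Yosef ∩ Yuki ∩ Jun ∩ Viktor ∩ Mei: 08:30-11:00, 14:45-15:30.
Yosef ∩ Yuki ∩ Jun ∩ Viktor ∩ Mei ∩ Kavya: 08:30-11:00, 14:45-15:30.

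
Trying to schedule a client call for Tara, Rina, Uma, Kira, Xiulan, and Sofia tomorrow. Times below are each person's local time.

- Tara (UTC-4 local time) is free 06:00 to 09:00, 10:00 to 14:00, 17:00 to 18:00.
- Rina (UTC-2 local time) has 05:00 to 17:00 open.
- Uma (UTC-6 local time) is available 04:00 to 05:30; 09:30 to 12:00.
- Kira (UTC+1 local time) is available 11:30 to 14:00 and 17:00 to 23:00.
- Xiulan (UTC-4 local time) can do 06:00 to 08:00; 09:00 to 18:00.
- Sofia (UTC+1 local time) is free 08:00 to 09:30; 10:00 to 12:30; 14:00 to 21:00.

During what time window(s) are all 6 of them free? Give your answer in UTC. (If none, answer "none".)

10:30-11:30, 16:00-18:00

Tara in UTC: 10:00-13:00, 14:00-18:00, 21:00-22:00 (add 4h to convert from UTC-4).
Rina in UTC: 07:00-19:00 (add 2h to convert from UTC-2).
Uma in UTC: 10:00-11:30, 15:30-18:00 (add 6h to convert from UTC-6).
Kira in UTC: 10:30-13:00, 16:00-22:00 (subtract 1h to convert from UTC+1).
Xiulan in UTC: 10:00-12:00, 13:00-22:00 (add 4h to convert from UTC-4).
Sofia in UTC: 07:00-08:30, 09:00-11:30, 13:00-20:00 (subtract 1h to convert from UTC+1).
Tara ∩ Rina: 10:00-13:00, 14:00-18:00.
Tara ∩ Rina ∩ Uma: 10:00-11:30, 15:30-18:00.
Tara ∩ Rina ∩ Uma ∩ Kira: 10:30-11:30, 16:00-18:00.
Tara ∩ Rina ∩ Uma ∩ Kira ∩ Xiulan: 10:30-11:30, 16:00-18:00.
Tara ∩ Rina ∩ Uma ∩ Kira ∩ Xiulan ∩ Sofia: 10:30-11:30, 16:00-18:00.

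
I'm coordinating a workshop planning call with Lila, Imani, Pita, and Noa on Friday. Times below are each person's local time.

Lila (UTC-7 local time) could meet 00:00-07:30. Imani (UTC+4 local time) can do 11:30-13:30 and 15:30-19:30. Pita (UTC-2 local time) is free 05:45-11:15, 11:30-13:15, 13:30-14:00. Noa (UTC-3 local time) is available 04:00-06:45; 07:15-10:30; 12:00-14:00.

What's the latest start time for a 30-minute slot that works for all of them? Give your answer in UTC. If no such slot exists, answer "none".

12:45

Lila in UTC: 07:00-14:30 (add 7h to convert from UTC-7).
Imani in UTC: 07:30-09:30, 11:30-15:30 (subtract 4h to convert from UTC+4).
Pita in UTC: 07:45-13:15, 13:30-15:15, 15:30-16:00 (add 2h to convert from UTC-2).
Noa in UTC: 07:00-09:45, 10:15-13:30, 15:00-17:00 (add 3h to convert from UTC-3).
Lila ∩ Imani: 07:30-09:30, 11:30-14:30.
Lila ∩ Imani ∩ Pita: 07:45-09:30, 11:30-13:15, 13:30-14:30.
Lila ∩ Imani ∩ Pita ∩ Noa: 07:45-09:30, 11:30-13:15.
The last common window of at least 30 minutes is 11:30-13:15; a 30-minute meeting can start as late as 12:45 and still end by 13:15.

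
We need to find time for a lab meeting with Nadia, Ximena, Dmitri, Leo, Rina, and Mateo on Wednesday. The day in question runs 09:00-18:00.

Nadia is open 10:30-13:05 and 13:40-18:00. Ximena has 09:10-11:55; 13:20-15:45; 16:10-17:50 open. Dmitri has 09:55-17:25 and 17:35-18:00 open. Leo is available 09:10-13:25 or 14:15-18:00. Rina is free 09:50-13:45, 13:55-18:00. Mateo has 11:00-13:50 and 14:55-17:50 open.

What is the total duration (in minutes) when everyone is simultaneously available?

195

Nadia ∩ Ximena: 10:30-11:55, 13:40-15:45, 16:10-17:50.
Nadia ∩ Ximena ∩ Dmitri: 10:30-11:55, 13:40-15:45, 16:10-17:25, 17:35-17:50.
Nadia ∩ Ximena ∩ Dmitri ∩ Leo: 10:30-11:55, 14:15-15:45, 16:10-17:25, 17:35-17:50.
Nadia ∩ Ximena ∩ Dmitri ∩ Leo ∩ Rina: 10:30-11:55, 14:15-15:45, 16:10-17:25, 17:35-17:50.
Nadia ∩ Ximena ∩ Dmitri ∩ Leo ∩ Rina ∩ Mateo: 11:00-11:55, 14:55-15:45, 16:10-17:25, 17:35-17:50.
So the common availability across everyone is 11:00-11:55, 14:55-15:45, 16:10-17:25, 17:35-17:50.
Summing the common windows: 55 + 50 + 75 + 15 = 195 minutes.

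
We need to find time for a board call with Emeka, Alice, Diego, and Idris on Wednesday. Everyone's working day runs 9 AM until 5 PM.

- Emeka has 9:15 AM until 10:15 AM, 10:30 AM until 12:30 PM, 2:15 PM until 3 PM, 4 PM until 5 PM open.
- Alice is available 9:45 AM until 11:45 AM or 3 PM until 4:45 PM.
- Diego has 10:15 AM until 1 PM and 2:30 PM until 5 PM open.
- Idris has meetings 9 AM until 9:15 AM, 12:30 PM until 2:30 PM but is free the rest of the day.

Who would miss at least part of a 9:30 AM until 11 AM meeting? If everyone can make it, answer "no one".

Emeka free: 09:15-10:15, 10:30-12:30, 14:15-15:00, 16:00-17:00.
Alice free: 09:45-11:45, 15:00-16:45.
Diego free: 10:15-13:00, 14:30-17:00.
Idris free: 09:15-12:30, 14:30-17:00 (invert busy blocks within the working day).
Emeka: not fully free for 09:30-11:00. Alice: not fully free for 09:30-11:00. Diego: not fully free for 09:30-11:00. Idris: free for 09:30-11:00.

Alice, Diego, Emeka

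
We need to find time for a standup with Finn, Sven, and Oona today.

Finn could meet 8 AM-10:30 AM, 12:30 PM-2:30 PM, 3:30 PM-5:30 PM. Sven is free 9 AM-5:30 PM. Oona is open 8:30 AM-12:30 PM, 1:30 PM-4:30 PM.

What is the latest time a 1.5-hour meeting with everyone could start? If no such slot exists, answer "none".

Finn ∩ Sven: 09:00-10:30, 12:30-14:30, 15:30-17:30.
Finn ∩ Sven ∩ Oona: 09:00-10:30, 13:30-14:30, 15:30-16:30.
Those are the intersection windows.
The last common window of at least 90 minutes is 09:00-10:30; a 90-minute meeting can start as late as 09:00 and still end by 10:30.

09:00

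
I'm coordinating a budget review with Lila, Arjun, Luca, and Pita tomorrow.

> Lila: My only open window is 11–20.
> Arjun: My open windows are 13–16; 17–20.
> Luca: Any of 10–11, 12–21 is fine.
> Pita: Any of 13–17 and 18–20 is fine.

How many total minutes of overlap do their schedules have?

300

Lila ∩ Arjun: 13:00-16:00, 17:00-20:00.
Lila ∩ Arjun ∩ Luca: 13:00-16:00, 17:00-20:00.
Lila ∩ Arjun ∩ Luca ∩ Pita: 13:00-16:00, 18:00-20:00.
Summing the common windows: 180 + 120 = 300 minutes.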